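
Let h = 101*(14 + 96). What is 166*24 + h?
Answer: 15094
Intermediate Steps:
h = 11110 (h = 101*110 = 11110)
166*24 + h = 166*24 + 11110 = 3984 + 11110 = 15094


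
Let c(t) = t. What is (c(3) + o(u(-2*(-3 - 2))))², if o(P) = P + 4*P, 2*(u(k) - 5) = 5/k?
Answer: 13689/16 ≈ 855.56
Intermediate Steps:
u(k) = 5 + 5/(2*k) (u(k) = 5 + (5/k)/2 = 5 + 5/(2*k))
o(P) = 5*P
(c(3) + o(u(-2*(-3 - 2))))² = (3 + 5*(5 + 5/(2*((-2*(-3 - 2))))))² = (3 + 5*(5 + 5/(2*((-2*(-5))))))² = (3 + 5*(5 + (5/2)/10))² = (3 + 5*(5 + (5/2)*(⅒)))² = (3 + 5*(5 + ¼))² = (3 + 5*(21/4))² = (3 + 105/4)² = (117/4)² = 13689/16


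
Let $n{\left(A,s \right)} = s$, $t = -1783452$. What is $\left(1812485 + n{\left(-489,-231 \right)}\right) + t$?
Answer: $28802$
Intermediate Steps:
$\left(1812485 + n{\left(-489,-231 \right)}\right) + t = \left(1812485 - 231\right) - 1783452 = 1812254 - 1783452 = 28802$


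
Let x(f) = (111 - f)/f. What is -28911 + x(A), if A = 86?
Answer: -2486321/86 ≈ -28911.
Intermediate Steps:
x(f) = (111 - f)/f
-28911 + x(A) = -28911 + (111 - 1*86)/86 = -28911 + (111 - 86)/86 = -28911 + (1/86)*25 = -28911 + 25/86 = -2486321/86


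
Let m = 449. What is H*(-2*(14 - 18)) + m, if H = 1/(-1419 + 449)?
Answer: 217761/485 ≈ 448.99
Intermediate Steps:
H = -1/970 (H = 1/(-970) = -1/970 ≈ -0.0010309)
H*(-2*(14 - 18)) + m = -(-1)*(14 - 18)/485 + 449 = -(-1)*(-4)/485 + 449 = -1/970*8 + 449 = -4/485 + 449 = 217761/485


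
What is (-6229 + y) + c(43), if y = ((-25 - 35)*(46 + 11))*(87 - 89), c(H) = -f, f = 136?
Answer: 475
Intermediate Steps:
c(H) = -136 (c(H) = -1*136 = -136)
y = 6840 (y = -60*57*(-2) = -3420*(-2) = 6840)
(-6229 + y) + c(43) = (-6229 + 6840) - 136 = 611 - 136 = 475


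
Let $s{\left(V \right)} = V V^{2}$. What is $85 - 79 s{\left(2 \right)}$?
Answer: $-547$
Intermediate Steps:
$s{\left(V \right)} = V^{3}$
$85 - 79 s{\left(2 \right)} = 85 - 79 \cdot 2^{3} = 85 - 632 = -547$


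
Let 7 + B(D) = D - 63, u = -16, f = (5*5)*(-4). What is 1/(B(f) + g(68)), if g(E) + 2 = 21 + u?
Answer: -1/167 ≈ -0.0059880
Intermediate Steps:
f = -100 (f = 25*(-4) = -100)
B(D) = -70 + D (B(D) = -7 + (D - 63) = -7 + (-63 + D) = -70 + D)
g(E) = 3 (g(E) = -2 + (21 - 16) = -2 + 5 = 3)
1/(B(f) + g(68)) = 1/((-70 - 100) + 3) = 1/(-170 + 3) = 1/(-167) = -1/167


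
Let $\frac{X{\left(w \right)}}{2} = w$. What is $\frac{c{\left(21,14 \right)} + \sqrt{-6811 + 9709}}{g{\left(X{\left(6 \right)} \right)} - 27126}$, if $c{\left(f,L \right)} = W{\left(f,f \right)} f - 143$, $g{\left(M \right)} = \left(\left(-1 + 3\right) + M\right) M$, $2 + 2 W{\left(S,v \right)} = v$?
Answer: $- \frac{113}{53916} - \frac{\sqrt{322}}{8986} \approx -0.0040928$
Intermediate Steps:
$X{\left(w \right)} = 2 w$
$W{\left(S,v \right)} = -1 + \frac{v}{2}$
$g{\left(M \right)} = M \left(2 + M\right)$ ($g{\left(M \right)} = \left(2 + M\right) M = M \left(2 + M\right)$)
$c{\left(f,L \right)} = -143 + f \left(-1 + \frac{f}{2}\right)$ ($c{\left(f,L \right)} = \left(-1 + \frac{f}{2}\right) f - 143 = f \left(-1 + \frac{f}{2}\right) - 143 = -143 + f \left(-1 + \frac{f}{2}\right)$)
$\frac{c{\left(21,14 \right)} + \sqrt{-6811 + 9709}}{g{\left(X{\left(6 \right)} \right)} - 27126} = \frac{\left(-143 + \frac{1}{2} \cdot 21 \left(-2 + 21\right)\right) + \sqrt{-6811 + 9709}}{2 \cdot 6 \left(2 + 2 \cdot 6\right) - 27126} = \frac{\left(-143 + \frac{1}{2} \cdot 21 \cdot 19\right) + \sqrt{2898}}{12 \left(2 + 12\right) - 27126} = \frac{\left(-143 + \frac{399}{2}\right) + 3 \sqrt{322}}{12 \cdot 14 - 27126} = \frac{\frac{113}{2} + 3 \sqrt{322}}{168 - 27126} = \frac{\frac{113}{2} + 3 \sqrt{322}}{-26958} = \left(\frac{113}{2} + 3 \sqrt{322}\right) \left(- \frac{1}{26958}\right) = - \frac{113}{53916} - \frac{\sqrt{322}}{8986}$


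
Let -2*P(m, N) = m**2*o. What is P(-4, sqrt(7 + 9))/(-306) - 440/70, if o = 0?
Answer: -44/7 ≈ -6.2857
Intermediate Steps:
P(m, N) = 0 (P(m, N) = -m**2*0/2 = -1/2*0 = 0)
P(-4, sqrt(7 + 9))/(-306) - 440/70 = 0/(-306) - 440/70 = 0*(-1/306) - 440*1/70 = 0 - 44/7 = -44/7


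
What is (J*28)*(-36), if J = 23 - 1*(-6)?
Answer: -29232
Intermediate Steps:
J = 29 (J = 23 + 6 = 29)
(J*28)*(-36) = (29*28)*(-36) = 812*(-36) = -29232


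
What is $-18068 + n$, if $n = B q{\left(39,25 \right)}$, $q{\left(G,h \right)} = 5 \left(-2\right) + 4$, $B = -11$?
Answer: $-18002$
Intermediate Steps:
$q{\left(G,h \right)} = -6$ ($q{\left(G,h \right)} = -10 + 4 = -6$)
$n = 66$ ($n = \left(-11\right) \left(-6\right) = 66$)
$-18068 + n = -18068 + 66 = -18002$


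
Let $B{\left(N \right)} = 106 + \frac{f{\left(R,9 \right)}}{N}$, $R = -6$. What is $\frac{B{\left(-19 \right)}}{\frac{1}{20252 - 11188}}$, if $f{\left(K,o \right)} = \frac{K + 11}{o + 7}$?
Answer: $\frac{36504127}{38} \approx 9.6064 \cdot 10^{5}$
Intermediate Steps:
$f{\left(K,o \right)} = \frac{11 + K}{7 + o}$
$B{\left(N \right)} = 106 + \frac{5}{16 N}$ ($B{\left(N \right)} = 106 + \frac{\frac{1}{7 + 9} \left(11 - 6\right)}{N} = 106 + \frac{\frac{1}{16} \cdot 5}{N} = 106 + \frac{5}{16 N}$)
$\frac{B{\left(-19 \right)}}{\frac{1}{20252 - 11188}} = \frac{106 + \frac{5}{16 \left(-19\right)}}{\frac{1}{20252 - 11188}} = \frac{106 + \frac{5}{16} \left(- \frac{1}{19}\right)}{\frac{1}{9064}} = \left(106 - \frac{5}{304}\right) \frac{1}{\frac{1}{9064}} = \frac{32219}{304} \cdot 9064 = \frac{36504127}{38}$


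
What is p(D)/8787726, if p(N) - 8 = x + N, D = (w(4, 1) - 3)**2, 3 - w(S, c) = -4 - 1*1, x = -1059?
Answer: -57/488207 ≈ -0.00011675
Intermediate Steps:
w(S, c) = 8 (w(S, c) = 3 - (-4 - 1*1) = 3 - (-4 - 1) = 3 - 1*(-5) = 3 + 5 = 8)
D = 25 (D = (8 - 3)**2 = 5**2 = 25)
p(N) = -1051 + N (p(N) = 8 + (-1059 + N) = -1051 + N)
p(D)/8787726 = (-1051 + 25)/8787726 = -1026*1/8787726 = -57/488207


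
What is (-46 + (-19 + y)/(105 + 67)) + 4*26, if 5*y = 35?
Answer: 2491/43 ≈ 57.930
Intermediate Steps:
y = 7 (y = (1/5)*35 = 7)
(-46 + (-19 + y)/(105 + 67)) + 4*26 = (-46 + (-19 + 7)/(105 + 67)) + 4*26 = (-46 - 12/172) + 104 = (-46 - 12*1/172) + 104 = (-46 - 3/43) + 104 = -1981/43 + 104 = 2491/43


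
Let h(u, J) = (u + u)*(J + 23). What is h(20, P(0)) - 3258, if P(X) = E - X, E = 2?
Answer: -2258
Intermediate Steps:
P(X) = 2 - X
h(u, J) = 2*u*(23 + J) (h(u, J) = (2*u)*(23 + J) = 2*u*(23 + J))
h(20, P(0)) - 3258 = 2*20*(23 + (2 - 1*0)) - 3258 = 2*20*(23 + (2 + 0)) - 3258 = 2*20*(23 + 2) - 3258 = 2*20*25 - 3258 = 1000 - 3258 = -2258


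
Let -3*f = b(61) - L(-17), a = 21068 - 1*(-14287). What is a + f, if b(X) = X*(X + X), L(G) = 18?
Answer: 98641/3 ≈ 32880.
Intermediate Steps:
a = 35355 (a = 21068 + 14287 = 35355)
b(X) = 2*X² (b(X) = X*(2*X) = 2*X²)
f = -7424/3 (f = -(2*61² - 1*18)/3 = -(2*3721 - 18)/3 = -(7442 - 18)/3 = -⅓*7424 = -7424/3 ≈ -2474.7)
a + f = 35355 - 7424/3 = 98641/3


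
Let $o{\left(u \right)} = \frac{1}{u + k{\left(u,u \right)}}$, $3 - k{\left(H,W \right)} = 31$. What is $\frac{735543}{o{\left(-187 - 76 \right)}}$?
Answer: $-214043013$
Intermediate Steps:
$k{\left(H,W \right)} = -28$ ($k{\left(H,W \right)} = 3 - 31 = -28$)
$o{\left(u \right)} = \frac{1}{-28 + u}$ ($o{\left(u \right)} = \frac{1}{u - 28} = \frac{1}{-28 + u}$)
$\frac{735543}{o{\left(-187 - 76 \right)}} = \frac{735543}{\frac{1}{-28 - 263}} = \frac{735543}{\frac{1}{-291}} = \frac{735543}{- \frac{1}{291}} = 735543 \left(-291\right) = -214043013$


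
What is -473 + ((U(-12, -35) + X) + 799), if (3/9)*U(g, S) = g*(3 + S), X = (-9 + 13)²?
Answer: 1494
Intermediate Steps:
X = 16 (X = 4² = 16)
U(g, S) = 3*g*(3 + S) (U(g, S) = 3*(g*(3 + S)) = 3*g*(3 + S))
-473 + ((U(-12, -35) + X) + 799) = -473 + ((3*(-12)*(3 - 35) + 16) + 799) = -473 + ((3*(-12)*(-32) + 16) + 799) = -473 + ((1152 + 16) + 799) = -473 + (1168 + 799) = -473 + 1967 = 1494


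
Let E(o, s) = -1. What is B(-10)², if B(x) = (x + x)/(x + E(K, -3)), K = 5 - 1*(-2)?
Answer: 400/121 ≈ 3.3058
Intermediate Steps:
K = 7 (K = 5 + 2 = 7)
B(x) = 2*x/(-1 + x) (B(x) = (x + x)/(x - 1) = (2*x)/(-1 + x) = 2*x/(-1 + x))
B(-10)² = (2*(-10)/(-1 - 10))² = (2*(-10)/(-11))² = (2*(-10)*(-1/11))² = (20/11)² = 400/121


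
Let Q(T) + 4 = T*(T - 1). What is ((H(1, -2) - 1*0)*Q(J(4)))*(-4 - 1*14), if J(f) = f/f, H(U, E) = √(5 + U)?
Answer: 72*√6 ≈ 176.36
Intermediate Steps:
J(f) = 1
Q(T) = -4 + T*(-1 + T) (Q(T) = -4 + T*(T - 1) = -4 + T*(-1 + T))
((H(1, -2) - 1*0)*Q(J(4)))*(-4 - 1*14) = ((√(5 + 1) - 1*0)*(-4 + 1² - 1*1))*(-4 - 1*14) = ((√6 + 0)*(-4 + 1 - 1))*(-4 - 14) = (√6*(-4))*(-18) = -4*√6*(-18) = 72*√6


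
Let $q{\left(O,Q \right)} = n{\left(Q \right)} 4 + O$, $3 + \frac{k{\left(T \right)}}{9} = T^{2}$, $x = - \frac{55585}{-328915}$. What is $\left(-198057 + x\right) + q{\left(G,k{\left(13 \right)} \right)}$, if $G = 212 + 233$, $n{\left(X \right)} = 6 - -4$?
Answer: $- \frac{12996867759}{65783} \approx -1.9757 \cdot 10^{5}$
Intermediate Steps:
$x = \frac{11117}{65783}$ ($x = \left(-55585\right) \left(- \frac{1}{328915}\right) = \frac{11117}{65783} \approx 0.16899$)
$n{\left(X \right)} = 10$ ($n{\left(X \right)} = 6 + 4 = 10$)
$G = 445$
$k{\left(T \right)} = -27 + 9 T^{2}$
$q{\left(O,Q \right)} = 40 + O$ ($q{\left(O,Q \right)} = 10 \cdot 4 + O = 40 + O$)
$\left(-198057 + x\right) + q{\left(G,k{\left(13 \right)} \right)} = \left(-198057 + \frac{11117}{65783}\right) + \left(40 + 445\right) = - \frac{13028772514}{65783} + 485 = - \frac{12996867759}{65783}$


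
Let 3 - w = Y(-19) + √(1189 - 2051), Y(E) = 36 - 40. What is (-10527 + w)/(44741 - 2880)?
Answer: -10520/41861 - I*√862/41861 ≈ -0.25131 - 0.00070137*I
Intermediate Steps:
Y(E) = -4
w = 7 - I*√862 (w = 3 - (-4 + √(1189 - 2051)) = 3 - (-4 + √(-862)) = 3 - (-4 + I*√862) = 3 + (4 - I*√862) = 7 - I*√862 ≈ 7.0 - 29.36*I)
(-10527 + w)/(44741 - 2880) = (-10527 + (7 - I*√862))/(44741 - 2880) = (-10520 - I*√862)/41861 = (-10520 - I*√862)*(1/41861) = -10520/41861 - I*√862/41861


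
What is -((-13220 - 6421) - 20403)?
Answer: 40044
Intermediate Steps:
-((-13220 - 6421) - 20403) = -(-19641 - 20403) = -1*(-40044) = 40044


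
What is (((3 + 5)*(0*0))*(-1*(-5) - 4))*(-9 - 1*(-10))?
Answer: 0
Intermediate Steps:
(((3 + 5)*(0*0))*(-1*(-5) - 4))*(-9 - 1*(-10)) = ((8*0)*(5 - 4))*(-9 + 10) = (0*1)*1 = 0*1 = 0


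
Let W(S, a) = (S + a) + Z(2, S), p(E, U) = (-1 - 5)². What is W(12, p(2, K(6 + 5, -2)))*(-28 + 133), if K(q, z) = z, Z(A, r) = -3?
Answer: 4725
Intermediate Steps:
p(E, U) = 36 (p(E, U) = (-6)² = 36)
W(S, a) = -3 + S + a (W(S, a) = (S + a) - 3 = -3 + S + a)
W(12, p(2, K(6 + 5, -2)))*(-28 + 133) = (-3 + 12 + 36)*(-28 + 133) = 45*105 = 4725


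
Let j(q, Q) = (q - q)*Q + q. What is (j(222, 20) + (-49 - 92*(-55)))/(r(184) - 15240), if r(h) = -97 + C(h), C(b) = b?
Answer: -5233/15153 ≈ -0.34534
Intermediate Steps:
j(q, Q) = q (j(q, Q) = 0*Q + q = 0 + q = q)
r(h) = -97 + h
(j(222, 20) + (-49 - 92*(-55)))/(r(184) - 15240) = (222 + (-49 - 92*(-55)))/((-97 + 184) - 15240) = (222 + (-49 + 5060))/(87 - 15240) = (222 + 5011)/(-15153) = 5233*(-1/15153) = -5233/15153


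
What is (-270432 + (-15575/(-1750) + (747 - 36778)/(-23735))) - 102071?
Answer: -3536444573/9494 ≈ -3.7249e+5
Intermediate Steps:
(-270432 + (-15575/(-1750) + (747 - 36778)/(-23735))) - 102071 = (-270432 + (-15575*(-1/1750) - 36031*(-1/23735))) - 102071 = (-270432 + (89/10 + 36031/23735)) - 102071 = (-270432 + 98909/9494) - 102071 = -2567382499/9494 - 102071 = -3536444573/9494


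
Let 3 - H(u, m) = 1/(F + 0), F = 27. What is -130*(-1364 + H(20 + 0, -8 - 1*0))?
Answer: 4777240/27 ≈ 1.7693e+5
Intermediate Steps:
H(u, m) = 80/27 (H(u, m) = 3 - 1/(27 + 0) = 3 - 1/27 = 80/27)
-130*(-1364 + H(20 + 0, -8 - 1*0)) = -130*(-1364 + 80/27) = -130*(-36748/27) = 4777240/27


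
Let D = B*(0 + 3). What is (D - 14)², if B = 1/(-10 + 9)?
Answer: 289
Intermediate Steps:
B = -1 (B = 1/(-1) = -1)
D = -3 (D = -(0 + 3) = -1*3 = -3)
(D - 14)² = (-3 - 14)² = (-17)² = 289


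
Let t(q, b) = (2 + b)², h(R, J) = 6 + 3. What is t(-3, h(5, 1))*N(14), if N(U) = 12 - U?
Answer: -242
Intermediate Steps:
h(R, J) = 9
t(-3, h(5, 1))*N(14) = (2 + 9)²*(12 - 1*14) = 11²*(12 - 14) = 121*(-2) = -242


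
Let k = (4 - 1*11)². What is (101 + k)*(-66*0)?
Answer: 0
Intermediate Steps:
k = 49 (k = (4 - 11)² = (-7)² = 49)
(101 + k)*(-66*0) = (101 + 49)*(-66*0) = 150*0 = 0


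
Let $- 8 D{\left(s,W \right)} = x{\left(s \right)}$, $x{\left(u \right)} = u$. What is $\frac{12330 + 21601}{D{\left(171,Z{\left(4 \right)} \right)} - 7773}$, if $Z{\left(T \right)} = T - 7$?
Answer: $- \frac{271448}{62355} \approx -4.3533$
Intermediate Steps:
$Z{\left(T \right)} = -7 + T$
$D{\left(s,W \right)} = - \frac{s}{8}$
$\frac{12330 + 21601}{D{\left(171,Z{\left(4 \right)} \right)} - 7773} = \frac{12330 + 21601}{\left(- \frac{1}{8}\right) 171 - 7773} = \frac{33931}{- \frac{171}{8} - 7773} = \frac{33931}{- \frac{62355}{8}} = 33931 \left(- \frac{8}{62355}\right) = - \frac{271448}{62355}$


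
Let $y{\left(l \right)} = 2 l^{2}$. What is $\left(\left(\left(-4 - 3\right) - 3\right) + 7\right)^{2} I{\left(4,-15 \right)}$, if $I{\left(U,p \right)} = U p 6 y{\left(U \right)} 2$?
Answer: $-207360$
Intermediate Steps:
$I{\left(U,p \right)} = 24 p U^{3}$ ($I{\left(U,p \right)} = U p 6 \cdot 2 U^{2} \cdot 2 = U p 12 U^{2} \cdot 2 = U p 24 U^{2} = 24 p U^{3}$)
$\left(\left(\left(-4 - 3\right) - 3\right) + 7\right)^{2} I{\left(4,-15 \right)} = \left(\left(\left(-4 - 3\right) - 3\right) + 7\right)^{2} \cdot 24 \left(-15\right) 4^{3} = \left(\left(-7 - 3\right) + 7\right)^{2} \cdot 24 \left(-15\right) 64 = \left(-10 + 7\right)^{2} \left(-23040\right) = \left(-3\right)^{2} \left(-23040\right) = 9 \left(-23040\right) = -207360$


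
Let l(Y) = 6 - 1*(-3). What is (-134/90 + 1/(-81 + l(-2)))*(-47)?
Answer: 25427/360 ≈ 70.631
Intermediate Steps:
l(Y) = 9 (l(Y) = 6 + 3 = 9)
(-134/90 + 1/(-81 + l(-2)))*(-47) = (-134/90 + 1/(-81 + 9))*(-47) = (-134*1/90 + 1/(-72))*(-47) = (-67/45 - 1/72)*(-47) = -541/360*(-47) = 25427/360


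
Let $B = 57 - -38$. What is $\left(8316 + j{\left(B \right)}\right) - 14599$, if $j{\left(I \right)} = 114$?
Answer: $-6169$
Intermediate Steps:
$B = 95$ ($B = 57 + 38 = 95$)
$\left(8316 + j{\left(B \right)}\right) - 14599 = \left(8316 + 114\right) - 14599 = 8430 - 14599 = -6169$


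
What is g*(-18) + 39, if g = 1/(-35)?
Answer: 1383/35 ≈ 39.514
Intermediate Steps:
g = -1/35 ≈ -0.028571
g*(-18) + 39 = -1/35*(-18) + 39 = 18/35 + 39 = 1383/35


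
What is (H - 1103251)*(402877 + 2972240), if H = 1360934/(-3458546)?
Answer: -6439125323864347830/1729273 ≈ -3.7236e+12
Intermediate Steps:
H = -680467/1729273 (H = 1360934*(-1/3458546) = -680467/1729273 ≈ -0.39350)
(H - 1103251)*(402877 + 2972240) = (-680467/1729273 - 1103251)*(402877 + 2972240) = -1907822846990/1729273*3375117 = -6439125323864347830/1729273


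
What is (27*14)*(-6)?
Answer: -2268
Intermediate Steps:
(27*14)*(-6) = 378*(-6) = -2268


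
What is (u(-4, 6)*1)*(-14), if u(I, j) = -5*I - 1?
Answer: -266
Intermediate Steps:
u(I, j) = -1 - 5*I
(u(-4, 6)*1)*(-14) = ((-1 - 5*(-4))*1)*(-14) = ((-1 + 20)*1)*(-14) = (19*1)*(-14) = 19*(-14) = -266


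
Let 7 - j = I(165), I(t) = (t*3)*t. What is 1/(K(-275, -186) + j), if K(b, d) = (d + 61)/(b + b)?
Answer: -22/1796691 ≈ -1.2245e-5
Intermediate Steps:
K(b, d) = (61 + d)/(2*b) (K(b, d) = (61 + d)/((2*b)) = (61 + d)*(1/(2*b)) = (61 + d)/(2*b))
I(t) = 3*t² (I(t) = (3*t)*t = 3*t²)
j = -81668 (j = 7 - 3*165² = 7 - 3*27225 = 7 - 1*81675 = 7 - 81675 = -81668)
1/(K(-275, -186) + j) = 1/((½)*(61 - 186)/(-275) - 81668) = 1/((½)*(-1/275)*(-125) - 81668) = 1/(5/22 - 81668) = 1/(-1796691/22) = -22/1796691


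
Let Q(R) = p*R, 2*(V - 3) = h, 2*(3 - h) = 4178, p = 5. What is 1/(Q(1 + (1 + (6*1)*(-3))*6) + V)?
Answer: -1/1545 ≈ -0.00064725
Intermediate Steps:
h = -2086 (h = 3 - ½*4178 = 3 - 2089 = -2086)
V = -1040 (V = 3 + (½)*(-2086) = 3 - 1043 = -1040)
Q(R) = 5*R
1/(Q(1 + (1 + (6*1)*(-3))*6) + V) = 1/(5*(1 + (1 + (6*1)*(-3))*6) - 1040) = 1/(5*(1 + (1 + 6*(-3))*6) - 1040) = 1/(5*(1 + (1 - 18)*6) - 1040) = 1/(5*(1 - 17*6) - 1040) = 1/(5*(1 - 102) - 1040) = 1/(5*(-101) - 1040) = 1/(-505 - 1040) = 1/(-1545) = -1/1545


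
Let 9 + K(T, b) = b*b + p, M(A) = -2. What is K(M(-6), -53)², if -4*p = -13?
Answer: 125731369/16 ≈ 7.8582e+6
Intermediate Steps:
p = 13/4 (p = -¼*(-13) = 13/4 ≈ 3.2500)
K(T, b) = -23/4 + b² (K(T, b) = -9 + (b*b + 13/4) = -9 + (b² + 13/4) = -9 + (13/4 + b²) = -23/4 + b²)
K(M(-6), -53)² = (-23/4 + (-53)²)² = (-23/4 + 2809)² = (11213/4)² = 125731369/16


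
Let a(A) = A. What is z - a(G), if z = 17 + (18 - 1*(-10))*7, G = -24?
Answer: 237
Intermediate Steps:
z = 213 (z = 17 + (18 + 10)*7 = 17 + 28*7 = 17 + 196 = 213)
z - a(G) = 213 - 1*(-24) = 213 + 24 = 237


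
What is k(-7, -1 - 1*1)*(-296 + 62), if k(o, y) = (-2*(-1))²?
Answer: -936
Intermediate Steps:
k(o, y) = 4 (k(o, y) = 2² = 4)
k(-7, -1 - 1*1)*(-296 + 62) = 4*(-296 + 62) = 4*(-234) = -936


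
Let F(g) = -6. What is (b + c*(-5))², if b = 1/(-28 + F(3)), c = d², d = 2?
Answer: 463761/1156 ≈ 401.18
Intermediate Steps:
c = 4 (c = 2² = 4)
b = -1/34 (b = 1/(-28 - 6) = 1/(-34) = -1/34 ≈ -0.029412)
(b + c*(-5))² = (-1/34 + 4*(-5))² = (-1/34 - 20)² = (-681/34)² = 463761/1156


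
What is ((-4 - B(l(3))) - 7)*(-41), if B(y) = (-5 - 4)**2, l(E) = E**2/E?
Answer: 3772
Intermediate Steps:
l(E) = E
B(y) = 81 (B(y) = (-9)**2 = 81)
((-4 - B(l(3))) - 7)*(-41) = ((-4 - 1*81) - 7)*(-41) = ((-4 - 81) - 7)*(-41) = (-85 - 7)*(-41) = -92*(-41) = 3772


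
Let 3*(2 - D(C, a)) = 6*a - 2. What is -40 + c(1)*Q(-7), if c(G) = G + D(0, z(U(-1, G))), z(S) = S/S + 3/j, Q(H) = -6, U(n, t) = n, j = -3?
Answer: -62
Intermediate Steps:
z(S) = 0 (z(S) = S/S + 3/(-3) = 1 + 3*(-⅓) = 1 - 1 = 0)
D(C, a) = 8/3 - 2*a (D(C, a) = 2 - (6*a - 2)/3 = 2 - (-2 + 6*a)/3 = 2 + (⅔ - 2*a) = 8/3 - 2*a)
c(G) = 8/3 + G (c(G) = G + (8/3 - 2*0) = G + (8/3 + 0) = G + 8/3 = 8/3 + G)
-40 + c(1)*Q(-7) = -40 + (8/3 + 1)*(-6) = -40 + (11/3)*(-6) = -40 - 22 = -62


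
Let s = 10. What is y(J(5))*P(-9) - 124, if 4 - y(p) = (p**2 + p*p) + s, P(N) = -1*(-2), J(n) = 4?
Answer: -200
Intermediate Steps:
P(N) = 2
y(p) = -6 - 2*p**2 (y(p) = 4 - ((p**2 + p*p) + 10) = 4 - ((p**2 + p**2) + 10) = 4 - (2*p**2 + 10) = 4 - (10 + 2*p**2) = 4 + (-10 - 2*p**2) = -6 - 2*p**2)
y(J(5))*P(-9) - 124 = (-6 - 2*4**2)*2 - 124 = (-6 - 2*16)*2 - 124 = (-6 - 32)*2 - 124 = -38*2 - 124 = -76 - 124 = -200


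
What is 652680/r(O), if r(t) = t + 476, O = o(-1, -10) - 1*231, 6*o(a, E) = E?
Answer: 195804/73 ≈ 2682.2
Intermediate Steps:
o(a, E) = E/6
O = -698/3 (O = (⅙)*(-10) - 1*231 = -5/3 - 231 = -698/3 ≈ -232.67)
r(t) = 476 + t
652680/r(O) = 652680/(476 - 698/3) = 652680/(730/3) = 652680*(3/730) = 195804/73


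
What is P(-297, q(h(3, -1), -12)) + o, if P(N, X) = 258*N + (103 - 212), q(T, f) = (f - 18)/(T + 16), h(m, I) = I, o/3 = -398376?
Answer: -1271863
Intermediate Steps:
o = -1195128 (o = 3*(-398376) = -1195128)
q(T, f) = (-18 + f)/(16 + T)
P(N, X) = -109 + 258*N (P(N, X) = 258*N - 109 = -109 + 258*N)
P(-297, q(h(3, -1), -12)) + o = (-109 + 258*(-297)) - 1195128 = (-109 - 76626) - 1195128 = -76735 - 1195128 = -1271863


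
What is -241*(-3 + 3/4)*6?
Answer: 6507/2 ≈ 3253.5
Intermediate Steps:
-241*(-3 + 3/4)*6 = -241*(-3 + 3*(¼))*6 = -241*(-3 + ¾)*6 = -(-2169)*6/4 = -241*(-27/2) = 6507/2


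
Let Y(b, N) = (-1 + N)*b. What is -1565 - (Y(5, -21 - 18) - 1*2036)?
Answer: 671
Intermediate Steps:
Y(b, N) = b*(-1 + N)
-1565 - (Y(5, -21 - 18) - 1*2036) = -1565 - (5*(-1 + (-21 - 18)) - 1*2036) = -1565 - (5*(-1 - 39) - 2036) = -1565 - (5*(-40) - 2036) = -1565 - (-200 - 2036) = -1565 - 1*(-2236) = -1565 + 2236 = 671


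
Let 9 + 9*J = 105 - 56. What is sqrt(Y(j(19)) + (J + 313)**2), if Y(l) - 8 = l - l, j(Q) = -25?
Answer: sqrt(8163097)/9 ≈ 317.46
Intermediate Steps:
J = 40/9 (J = -1 + (105 - 56)/9 = -1 + (1/9)*49 = -1 + 49/9 = 40/9 ≈ 4.4444)
Y(l) = 8 (Y(l) = 8 + (l - l) = 8 + 0 = 8)
sqrt(Y(j(19)) + (J + 313)**2) = sqrt(8 + (40/9 + 313)**2) = sqrt(8 + (2857/9)**2) = sqrt(8 + 8162449/81) = sqrt(8163097/81) = sqrt(8163097)/9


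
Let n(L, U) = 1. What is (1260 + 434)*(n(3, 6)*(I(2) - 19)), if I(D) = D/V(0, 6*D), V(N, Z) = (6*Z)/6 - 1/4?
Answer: -1499190/47 ≈ -31898.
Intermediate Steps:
V(N, Z) = -1/4 + Z (V(N, Z) = (6*Z)*(1/6) - 1*1/4 = Z - 1/4 = -1/4 + Z)
I(D) = D/(-1/4 + 6*D)
(1260 + 434)*(n(3, 6)*(I(2) - 19)) = (1260 + 434)*(1*(4*2/(-1 + 24*2) - 19)) = 1694*(1*(4*2/(-1 + 48) - 19)) = 1694*(1*(4*2/47 - 19)) = 1694*(1*(4*2*(1/47) - 19)) = 1694*(1*(8/47 - 19)) = 1694*(1*(-885/47)) = 1694*(-885/47) = -1499190/47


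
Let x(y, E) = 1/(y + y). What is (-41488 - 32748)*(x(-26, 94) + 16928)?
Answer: -16336652545/13 ≈ -1.2567e+9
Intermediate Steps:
x(y, E) = 1/(2*y)
(-41488 - 32748)*(x(-26, 94) + 16928) = (-41488 - 32748)*((½)/(-26) + 16928) = -74236*((½)*(-1/26) + 16928) = -74236*(-1/52 + 16928) = -74236*880255/52 = -16336652545/13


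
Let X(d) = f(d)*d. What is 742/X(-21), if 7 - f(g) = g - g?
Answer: -106/21 ≈ -5.0476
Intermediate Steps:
f(g) = 7 (f(g) = 7 - (g - g) = 7 - 1*0 = 7 + 0 = 7)
X(d) = 7*d
742/X(-21) = 742/((7*(-21))) = 742/(-147) = 742*(-1/147) = -106/21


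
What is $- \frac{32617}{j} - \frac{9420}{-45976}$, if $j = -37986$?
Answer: $\frac{8929939}{8396367} \approx 1.0635$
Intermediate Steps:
$- \frac{32617}{j} - \frac{9420}{-45976} = - \frac{32617}{-37986} - \frac{9420}{-45976} = \left(-32617\right) \left(- \frac{1}{37986}\right) - - \frac{2355}{11494} = \frac{2509}{2922} + \frac{2355}{11494} = \frac{8929939}{8396367}$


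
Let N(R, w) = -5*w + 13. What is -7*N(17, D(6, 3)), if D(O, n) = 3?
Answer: 14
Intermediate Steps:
N(R, w) = 13 - 5*w
-7*N(17, D(6, 3)) = -7*(13 - 5*3) = -7*(13 - 15) = -7*(-2) = 14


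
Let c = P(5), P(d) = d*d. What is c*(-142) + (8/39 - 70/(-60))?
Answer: -276793/78 ≈ -3548.6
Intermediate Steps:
P(d) = d**2
c = 25 (c = 5**2 = 25)
c*(-142) + (8/39 - 70/(-60)) = 25*(-142) + (8/39 - 70/(-60)) = -3550 + (8*(1/39) - 70*(-1/60)) = -3550 + (8/39 + 7/6) = -3550 + 107/78 = -276793/78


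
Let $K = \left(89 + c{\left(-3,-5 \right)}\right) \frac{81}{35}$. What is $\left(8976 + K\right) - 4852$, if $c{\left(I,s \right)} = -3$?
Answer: $\frac{151306}{35} \approx 4323.0$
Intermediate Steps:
$K = \frac{6966}{35}$ ($K = \left(89 - 3\right) \frac{81}{35} = 86 \cdot 81 \cdot \frac{1}{35} = 86 \cdot \frac{81}{35} = \frac{6966}{35} \approx 199.03$)
$\left(8976 + K\right) - 4852 = \left(8976 + \frac{6966}{35}\right) - 4852 = \frac{321126}{35} - 4852 = \frac{151306}{35}$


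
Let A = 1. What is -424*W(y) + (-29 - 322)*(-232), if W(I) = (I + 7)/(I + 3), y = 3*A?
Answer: 242176/3 ≈ 80725.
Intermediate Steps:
y = 3 (y = 3*1 = 3)
W(I) = (7 + I)/(3 + I)
-424*W(y) + (-29 - 322)*(-232) = -424*(7 + 3)/(3 + 3) + (-29 - 322)*(-232) = -424*10/6 - 351*(-232) = -212*10/3 + 81432 = -424*5/3 + 81432 = -2120/3 + 81432 = 242176/3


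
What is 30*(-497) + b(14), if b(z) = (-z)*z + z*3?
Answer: -15064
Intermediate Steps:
b(z) = -z**2 + 3*z
30*(-497) + b(14) = 30*(-497) + 14*(3 - 1*14) = -14910 + 14*(3 - 14) = -14910 + 14*(-11) = -14910 - 154 = -15064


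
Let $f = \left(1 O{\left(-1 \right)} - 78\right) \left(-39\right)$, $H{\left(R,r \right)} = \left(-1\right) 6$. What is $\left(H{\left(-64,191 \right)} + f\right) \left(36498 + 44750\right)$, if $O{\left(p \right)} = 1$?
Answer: $243500256$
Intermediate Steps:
$H{\left(R,r \right)} = -6$
$f = 3003$ ($f = \left(1 \cdot 1 - 78\right) \left(-39\right) = \left(1 - 78\right) \left(-39\right) = \left(-77\right) \left(-39\right) = 3003$)
$\left(H{\left(-64,191 \right)} + f\right) \left(36498 + 44750\right) = \left(-6 + 3003\right) \left(36498 + 44750\right) = 2997 \cdot 81248 = 243500256$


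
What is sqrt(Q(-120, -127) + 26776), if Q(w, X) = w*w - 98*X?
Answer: 9*sqrt(662) ≈ 231.56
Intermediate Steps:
Q(w, X) = w**2 - 98*X
sqrt(Q(-120, -127) + 26776) = sqrt(((-120)**2 - 98*(-127)) + 26776) = sqrt((14400 + 12446) + 26776) = sqrt(26846 + 26776) = sqrt(53622) = 9*sqrt(662)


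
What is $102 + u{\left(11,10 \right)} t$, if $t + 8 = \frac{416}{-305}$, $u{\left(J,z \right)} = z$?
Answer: $\frac{510}{61} \approx 8.3607$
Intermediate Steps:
$t = - \frac{2856}{305}$ ($t = -8 + \frac{416}{-305} = -8 + 416 \left(- \frac{1}{305}\right) = -8 - \frac{416}{305} = - \frac{2856}{305} \approx -9.3639$)
$102 + u{\left(11,10 \right)} t = 102 + 10 \left(- \frac{2856}{305}\right) = 102 - \frac{5712}{61} = \frac{510}{61}$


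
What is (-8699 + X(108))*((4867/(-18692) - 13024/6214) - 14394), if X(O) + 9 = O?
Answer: 1797579356029350/14519011 ≈ 1.2381e+8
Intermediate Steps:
X(O) = -9 + O
(-8699 + X(108))*((4867/(-18692) - 13024/6214) - 14394) = (-8699 + (-9 + 108))*((4867/(-18692) - 13024/6214) - 14394) = (-8699 + 99)*((4867*(-1/18692) - 13024*1/6214) - 14394) = -8600*((-4867/18692 - 6512/3107) - 14394) = -8600*(-136844073/58076044 - 14394) = -8600*(-836083421409/58076044) = 1797579356029350/14519011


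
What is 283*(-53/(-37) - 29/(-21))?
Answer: 618638/777 ≈ 796.19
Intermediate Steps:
283*(-53/(-37) - 29/(-21)) = 283*(-53*(-1/37) - 29*(-1/21)) = 283*(53/37 + 29/21) = 283*(2186/777) = 618638/777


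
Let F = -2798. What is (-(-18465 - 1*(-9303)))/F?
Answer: -4581/1399 ≈ -3.2745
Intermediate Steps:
(-(-18465 - 1*(-9303)))/F = -(-18465 - 1*(-9303))/(-2798) = -(-18465 + 9303)*(-1/2798) = -1*(-9162)*(-1/2798) = 9162*(-1/2798) = -4581/1399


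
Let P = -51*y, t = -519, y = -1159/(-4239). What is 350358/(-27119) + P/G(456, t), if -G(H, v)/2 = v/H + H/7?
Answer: -33429537463730/2609572229847 ≈ -12.810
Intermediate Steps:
y = 1159/4239 (y = -1159*(-1/4239) = 1159/4239 ≈ 0.27341)
P = -19703/1413 (P = -51*1159/4239 = -19703/1413 ≈ -13.944)
G(H, v) = -2*H/7 - 2*v/H (G(H, v) = -2*(v/H + H/7) = -2*(H/7 + v/H) = -2*H/7 - 2*v/H)
350358/(-27119) + P/G(456, t) = 350358/(-27119) - 19703/(1413*(-2/7*456 - 2*(-519)/456)) = 350358*(-1/27119) - 19703/(1413*(-912/7 - 2*(-519)*1/456)) = -350358/27119 - 19703/(1413*(-912/7 + 173/76)) = -350358/27119 - 19703/(1413*(-68101/532)) = -350358/27119 - 19703/1413*(-532/68101) = -350358/27119 + 10481996/96226713 = -33429537463730/2609572229847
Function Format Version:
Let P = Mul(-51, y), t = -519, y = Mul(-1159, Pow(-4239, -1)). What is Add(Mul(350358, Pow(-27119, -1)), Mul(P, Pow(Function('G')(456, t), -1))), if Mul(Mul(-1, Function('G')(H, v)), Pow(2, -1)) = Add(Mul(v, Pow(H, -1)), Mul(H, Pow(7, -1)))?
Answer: Rational(-33429537463730, 2609572229847) ≈ -12.810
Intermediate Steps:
y = Rational(1159, 4239) (y = Mul(-1159, Rational(-1, 4239)) = Rational(1159, 4239) ≈ 0.27341)
P = Rational(-19703, 1413) (P = Mul(-51, Rational(1159, 4239)) = Rational(-19703, 1413) ≈ -13.944)
Function('G')(H, v) = Add(Mul(Rational(-2, 7), H), Mul(-2, v, Pow(H, -1))) (Function('G')(H, v) = Mul(-2, Add(Mul(v, Pow(H, -1)), Mul(H, Pow(7, -1)))) = Mul(-2, Add(Mul(v, Pow(H, -1)), Mul(H, Rational(1, 7)))) = Mul(-2, Add(Mul(v, Pow(H, -1)), Mul(Rational(1, 7), H))) = Mul(-2, Add(Mul(Rational(1, 7), H), Mul(v, Pow(H, -1)))) = Add(Mul(Rational(-2, 7), H), Mul(-2, v, Pow(H, -1))))
Add(Mul(350358, Pow(-27119, -1)), Mul(P, Pow(Function('G')(456, t), -1))) = Add(Mul(350358, Pow(-27119, -1)), Mul(Rational(-19703, 1413), Pow(Add(Mul(Rational(-2, 7), 456), Mul(-2, -519, Pow(456, -1))), -1))) = Add(Mul(350358, Rational(-1, 27119)), Mul(Rational(-19703, 1413), Pow(Add(Rational(-912, 7), Mul(-2, -519, Rational(1, 456))), -1))) = Add(Rational(-350358, 27119), Mul(Rational(-19703, 1413), Pow(Add(Rational(-912, 7), Rational(173, 76)), -1))) = Add(Rational(-350358, 27119), Mul(Rational(-19703, 1413), Pow(Rational(-68101, 532), -1))) = Add(Rational(-350358, 27119), Mul(Rational(-19703, 1413), Rational(-532, 68101))) = Add(Rational(-350358, 27119), Rational(10481996, 96226713)) = Rational(-33429537463730, 2609572229847)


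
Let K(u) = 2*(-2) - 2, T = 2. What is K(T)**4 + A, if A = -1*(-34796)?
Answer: 36092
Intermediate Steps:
K(u) = -6 (K(u) = -4 - 2 = -6)
A = 34796
K(T)**4 + A = (-6)**4 + 34796 = 1296 + 34796 = 36092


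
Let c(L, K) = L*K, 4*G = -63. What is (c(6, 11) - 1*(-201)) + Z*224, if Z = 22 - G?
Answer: 8723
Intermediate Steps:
G = -63/4 (G = (¼)*(-63) = -63/4 ≈ -15.750)
c(L, K) = K*L
Z = 151/4 (Z = 22 - 1*(-63/4) = 22 + 63/4 = 151/4 ≈ 37.750)
(c(6, 11) - 1*(-201)) + Z*224 = (11*6 - 1*(-201)) + (151/4)*224 = (66 + 201) + 8456 = 267 + 8456 = 8723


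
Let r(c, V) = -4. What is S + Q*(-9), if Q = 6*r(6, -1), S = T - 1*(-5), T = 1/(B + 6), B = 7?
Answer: 2874/13 ≈ 221.08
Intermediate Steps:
T = 1/13 (T = 1/(7 + 6) = 1/13 ≈ 0.076923)
S = 66/13 (S = 1/13 - 1*(-5) = 1/13 + 5 = 66/13 ≈ 5.0769)
Q = -24 (Q = 6*(-4) = -24)
S + Q*(-9) = 66/13 - 24*(-9) = 66/13 + 216 = 2874/13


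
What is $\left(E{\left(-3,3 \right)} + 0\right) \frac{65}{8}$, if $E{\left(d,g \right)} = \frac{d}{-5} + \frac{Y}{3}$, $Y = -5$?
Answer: $- \frac{26}{3} \approx -8.6667$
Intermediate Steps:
$E{\left(d,g \right)} = - \frac{5}{3} - \frac{d}{5}$ ($E{\left(d,g \right)} = \frac{d}{-5} - \frac{5}{3} = d \left(- \frac{1}{5}\right) - \frac{5}{3} = - \frac{d}{5} - \frac{5}{3} = - \frac{5}{3} - \frac{d}{5}$)
$\left(E{\left(-3,3 \right)} + 0\right) \frac{65}{8} = \left(\left(- \frac{5}{3} - - \frac{3}{5}\right) + 0\right) \frac{65}{8} = \left(\left(- \frac{5}{3} + \frac{3}{5}\right) + 0\right) 65 \cdot \frac{1}{8} = \left(- \frac{16}{15} + 0\right) \frac{65}{8} = \left(- \frac{16}{15}\right) \frac{65}{8} = - \frac{26}{3}$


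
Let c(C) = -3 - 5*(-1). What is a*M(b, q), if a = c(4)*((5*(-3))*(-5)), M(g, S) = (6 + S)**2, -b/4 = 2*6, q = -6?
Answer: 0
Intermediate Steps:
c(C) = 2 (c(C) = -3 + 5 = 2)
b = -48 (b = -8*6 = -4*12 = -48)
a = 150 (a = 2*((5*(-3))*(-5)) = 2*(-15*(-5)) = 2*75 = 150)
a*M(b, q) = 150*(6 - 6)**2 = 150*0**2 = 150*0 = 0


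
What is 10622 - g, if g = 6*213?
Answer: 9344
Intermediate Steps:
g = 1278
10622 - g = 10622 - 1*1278 = 10622 - 1278 = 9344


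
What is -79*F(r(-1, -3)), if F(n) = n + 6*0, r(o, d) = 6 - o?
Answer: -553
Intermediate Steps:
F(n) = n (F(n) = n + 0 = n)
-79*F(r(-1, -3)) = -79*(6 - 1*(-1)) = -79*(6 + 1) = -79*7 = -553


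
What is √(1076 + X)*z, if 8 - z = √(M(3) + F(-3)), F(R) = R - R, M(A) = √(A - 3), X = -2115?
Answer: 8*I*√1039 ≈ 257.87*I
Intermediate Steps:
M(A) = √(-3 + A)
F(R) = 0
z = 8 (z = 8 - √(√(-3 + 3) + 0) = 8 - √(√0 + 0) = 8 - √(0 + 0) = 8 - √0 = 8 - 1*0 = 8 + 0 = 8)
√(1076 + X)*z = √(1076 - 2115)*8 = √(-1039)*8 = (I*√1039)*8 = 8*I*√1039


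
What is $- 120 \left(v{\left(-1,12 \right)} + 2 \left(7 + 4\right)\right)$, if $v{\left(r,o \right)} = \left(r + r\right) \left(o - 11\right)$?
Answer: $-2400$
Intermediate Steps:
$v{\left(r,o \right)} = 2 r \left(-11 + o\right)$
$- 120 \left(v{\left(-1,12 \right)} + 2 \left(7 + 4\right)\right) = - 120 \left(2 \left(-1\right) \left(-11 + 12\right) + 2 \left(7 + 4\right)\right) = - 120 \left(2 \left(-1\right) 1 + 2 \cdot 11\right) = - 120 \left(-2 + 22\right) = \left(-120\right) 20 = -2400$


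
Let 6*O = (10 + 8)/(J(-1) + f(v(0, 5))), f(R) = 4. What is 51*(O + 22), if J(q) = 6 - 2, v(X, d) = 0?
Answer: 9129/8 ≈ 1141.1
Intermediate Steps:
J(q) = 4
O = 3/8 (O = ((10 + 8)/(4 + 4))/6 = (18/8)/6 = (18*(⅛))/6 = (⅙)*(9/4) = 3/8 ≈ 0.37500)
51*(O + 22) = 51*(3/8 + 22) = 51*(179/8) = 9129/8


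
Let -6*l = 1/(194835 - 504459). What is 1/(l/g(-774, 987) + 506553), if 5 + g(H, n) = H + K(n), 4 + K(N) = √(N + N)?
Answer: 1068364798781510032156368/541183393917169514480046073249 + 1857744*√1974/541183393917169514480046073249 ≈ 1.9741e-6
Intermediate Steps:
l = 1/1857744 (l = -1/(6*(194835 - 504459)) = -⅙/(-309624) = -⅙*(-1/309624) = 1/1857744 ≈ 5.3829e-7)
K(N) = -4 + √2*√N (K(N) = -4 + √(N + N) = -4 + √(2*N) = -4 + √2*√N)
g(H, n) = -9 + H + √2*√n (g(H, n) = -5 + (H + (-4 + √2*√n)) = -5 + (-4 + H + √2*√n) = -9 + H + √2*√n)
1/(l/g(-774, 987) + 506553) = 1/(1/(1857744*(-9 - 774 + √2*√987)) + 506553) = 1/(1/(1857744*(-9 - 774 + √1974)) + 506553) = 1/(1/(1857744*(-783 + √1974)) + 506553) = 1/(506553 + 1/(1857744*(-783 + √1974)))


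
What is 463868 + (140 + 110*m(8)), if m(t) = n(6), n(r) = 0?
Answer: 464008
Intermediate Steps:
m(t) = 0
463868 + (140 + 110*m(8)) = 463868 + (140 + 110*0) = 463868 + (140 + 0) = 463868 + 140 = 464008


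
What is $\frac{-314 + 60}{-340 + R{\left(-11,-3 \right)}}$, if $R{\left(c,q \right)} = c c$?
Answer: $\frac{254}{219} \approx 1.1598$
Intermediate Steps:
$R{\left(c,q \right)} = c^{2}$
$\frac{-314 + 60}{-340 + R{\left(-11,-3 \right)}} = \frac{-314 + 60}{-340 + \left(-11\right)^{2}} = - \frac{254}{-340 + 121} = - \frac{254}{-219} = \left(-254\right) \left(- \frac{1}{219}\right) = \frac{254}{219}$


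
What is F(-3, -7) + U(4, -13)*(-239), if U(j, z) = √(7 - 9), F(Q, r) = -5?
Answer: -5 - 239*I*√2 ≈ -5.0 - 338.0*I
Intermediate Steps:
U(j, z) = I*√2 (U(j, z) = √(-2) = I*√2)
F(-3, -7) + U(4, -13)*(-239) = -5 + (I*√2)*(-239) = -5 - 239*I*√2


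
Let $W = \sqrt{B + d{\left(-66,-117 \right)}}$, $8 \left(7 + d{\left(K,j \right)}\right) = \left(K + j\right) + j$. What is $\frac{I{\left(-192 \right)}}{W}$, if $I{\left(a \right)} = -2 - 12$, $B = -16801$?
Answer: $\frac{2 i \sqrt{67382}}{4813} \approx 0.10787 i$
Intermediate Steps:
$d{\left(K,j \right)} = -7 + \frac{j}{4} + \frac{K}{8}$ ($d{\left(K,j \right)} = -7 + \frac{\left(K + j\right) + j}{8} = -7 + \frac{K + 2 j}{8} = -7 + \left(\frac{j}{4} + \frac{K}{8}\right) = -7 + \frac{j}{4} + \frac{K}{8}$)
$W = \frac{i \sqrt{67382}}{2}$ ($W = \sqrt{-16801 + \left(-7 + \frac{1}{4} \left(-117\right) + \frac{1}{8} \left(-66\right)\right)} = \sqrt{-16801 - \frac{89}{2}} = \sqrt{- \frac{33691}{2}} = \frac{i \sqrt{67382}}{2} \approx 129.79 i$)
$I{\left(a \right)} = -14$ ($I{\left(a \right)} = -2 - 12 = -14$)
$\frac{I{\left(-192 \right)}}{W} = - \frac{14}{\frac{1}{2} i \sqrt{67382}} = - 14 \left(- \frac{i \sqrt{67382}}{33691}\right) = \frac{2 i \sqrt{67382}}{4813}$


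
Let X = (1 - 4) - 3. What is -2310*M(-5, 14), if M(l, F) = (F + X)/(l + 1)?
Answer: 4620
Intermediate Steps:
X = -6 (X = -3 - 3 = -6)
M(l, F) = (-6 + F)/(1 + l) (M(l, F) = (F - 6)/(l + 1) = (-6 + F)/(1 + l))
-2310*M(-5, 14) = -2310*(-6 + 14)/(1 - 5) = -2310*8/(-4) = -(-1155)*8/2 = -2310*(-2) = 4620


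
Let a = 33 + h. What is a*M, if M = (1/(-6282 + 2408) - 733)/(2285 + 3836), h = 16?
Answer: -139142507/23712754 ≈ -5.8678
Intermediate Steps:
M = -2839643/23712754 (M = (1/(-3874) - 733)/6121 = (-1/3874 - 733)*(1/6121) = -2839643/3874*1/6121 = -2839643/23712754 ≈ -0.11975)
a = 49 (a = 33 + 16 = 49)
a*M = 49*(-2839643/23712754) = -139142507/23712754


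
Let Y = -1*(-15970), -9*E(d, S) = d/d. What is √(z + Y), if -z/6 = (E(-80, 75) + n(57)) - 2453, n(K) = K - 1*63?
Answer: √276522/3 ≈ 175.28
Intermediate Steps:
E(d, S) = -⅑ (E(d, S) = -d/(9*d) = -⅑*1 = -⅑)
n(K) = -63 + K (n(K) = K - 63 = -63 + K)
z = 44264/3 (z = -6*((-⅑ + (-63 + 57)) - 2453) = -6*((-⅑ - 6) - 2453) = -6*(-55/9 - 2453) = -6*(-22132/9) = 44264/3 ≈ 14755.)
Y = 15970
√(z + Y) = √(44264/3 + 15970) = √(92174/3) = √276522/3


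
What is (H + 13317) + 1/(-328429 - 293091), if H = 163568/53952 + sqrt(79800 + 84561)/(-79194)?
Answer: 6978915540017/523941360 - sqrt(164361)/79194 ≈ 13320.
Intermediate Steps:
H = 10223/3372 - sqrt(164361)/79194 (H = 163568*(1/53952) + sqrt(164361)*(-1/79194) = 10223/3372 - sqrt(164361)/79194 ≈ 3.0266)
(H + 13317) + 1/(-328429 - 293091) = ((10223/3372 - sqrt(164361)/79194) + 13317) + 1/(-328429 - 293091) = (44915147/3372 - sqrt(164361)/79194) + 1/(-621520) = (44915147/3372 - sqrt(164361)/79194) - 1/621520 = 6978915540017/523941360 - sqrt(164361)/79194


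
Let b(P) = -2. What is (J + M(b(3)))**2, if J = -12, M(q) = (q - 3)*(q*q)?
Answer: 1024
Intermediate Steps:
M(q) = q**2*(-3 + q) (M(q) = (-3 + q)*q**2 = q**2*(-3 + q))
(J + M(b(3)))**2 = (-12 + (-2)**2*(-3 - 2))**2 = (-12 + 4*(-5))**2 = (-12 - 20)**2 = (-32)**2 = 1024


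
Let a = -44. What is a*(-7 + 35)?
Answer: -1232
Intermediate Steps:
a*(-7 + 35) = -44*(-7 + 35) = -44*28 = -1232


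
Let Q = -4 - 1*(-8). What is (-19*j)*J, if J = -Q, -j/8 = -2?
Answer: 1216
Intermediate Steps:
Q = 4 (Q = -4 + 8 = 4)
j = 16 (j = -8*(-2) = 16)
J = -4 (J = -1*4 = -4)
(-19*j)*J = -19*16*(-4) = -304*(-4) = 1216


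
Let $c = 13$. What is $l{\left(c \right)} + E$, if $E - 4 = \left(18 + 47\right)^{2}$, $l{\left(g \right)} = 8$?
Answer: $4237$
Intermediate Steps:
$E = 4229$ ($E = 4 + \left(18 + 47\right)^{2} = 4 + 65^{2} = 4 + 4225 = 4229$)
$l{\left(c \right)} + E = 8 + 4229 = 4237$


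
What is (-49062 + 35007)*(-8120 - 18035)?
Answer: 367608525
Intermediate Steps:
(-49062 + 35007)*(-8120 - 18035) = -14055*(-26155) = 367608525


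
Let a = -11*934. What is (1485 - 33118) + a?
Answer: -41907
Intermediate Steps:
a = -10274
(1485 - 33118) + a = (1485 - 33118) - 10274 = -31633 - 10274 = -41907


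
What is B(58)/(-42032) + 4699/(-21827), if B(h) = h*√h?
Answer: -4699/21827 - 29*√58/21016 ≈ -0.22579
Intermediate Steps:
B(h) = h^(3/2)
B(58)/(-42032) + 4699/(-21827) = 58^(3/2)/(-42032) + 4699/(-21827) = (58*√58)*(-1/42032) + 4699*(-1/21827) = -29*√58/21016 - 4699/21827 = -4699/21827 - 29*√58/21016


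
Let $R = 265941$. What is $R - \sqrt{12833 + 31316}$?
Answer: $265941 - 7 \sqrt{901} \approx 2.6573 \cdot 10^{5}$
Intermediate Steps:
$R - \sqrt{12833 + 31316} = 265941 - \sqrt{12833 + 31316} = 265941 - \sqrt{44149} = 265941 - 7 \sqrt{901}$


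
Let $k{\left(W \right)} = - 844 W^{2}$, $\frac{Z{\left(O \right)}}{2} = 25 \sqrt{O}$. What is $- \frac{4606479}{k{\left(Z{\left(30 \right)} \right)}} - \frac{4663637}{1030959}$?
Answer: $- \frac{96819710372213}{21753234900000} \approx -4.4508$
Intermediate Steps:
$Z{\left(O \right)} = 50 \sqrt{O}$ ($Z{\left(O \right)} = 2 \cdot 25 \sqrt{O} = 50 \sqrt{O}$)
$- \frac{4606479}{k{\left(Z{\left(30 \right)} \right)}} - \frac{4663637}{1030959} = - \frac{4606479}{\left(-844\right) \left(50 \sqrt{30}\right)^{2}} - \frac{4663637}{1030959} = - \frac{4606479}{\left(-844\right) 75000} - \frac{4663637}{1030959} = - \frac{4606479}{-63300000} - \frac{4663637}{1030959} = \left(-4606479\right) \left(- \frac{1}{63300000}\right) - \frac{4663637}{1030959} = \frac{1535493}{21100000} - \frac{4663637}{1030959} = - \frac{96819710372213}{21753234900000}$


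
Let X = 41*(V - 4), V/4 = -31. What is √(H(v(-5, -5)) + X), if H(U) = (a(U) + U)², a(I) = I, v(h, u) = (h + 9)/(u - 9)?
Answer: 4*I*√16071/7 ≈ 72.441*I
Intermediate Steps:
V = -124 (V = 4*(-31) = -124)
v(h, u) = (9 + h)/(-9 + u)
H(U) = 4*U² (H(U) = (U + U)² = (2*U)² = 4*U²)
X = -5248 (X = 41*(-124 - 4) = 41*(-128) = -5248)
√(H(v(-5, -5)) + X) = √(4*((9 - 5)/(-9 - 5))² - 5248) = √(4*(4/(-14))² - 5248) = √(4*(-1/14*4)² - 5248) = √(4*(-2/7)² - 5248) = √(4*(4/49) - 5248) = √(16/49 - 5248) = √(-257136/49) = 4*I*√16071/7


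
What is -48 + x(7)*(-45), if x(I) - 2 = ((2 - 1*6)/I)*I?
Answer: 42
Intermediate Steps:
x(I) = -2 (x(I) = 2 + ((2 - 1*6)/I)*I = 2 + ((2 - 6)/I)*I = 2 + (-4/I)*I = 2 - 4 = -2)
-48 + x(7)*(-45) = -48 - 2*(-45) = -48 + 90 = 42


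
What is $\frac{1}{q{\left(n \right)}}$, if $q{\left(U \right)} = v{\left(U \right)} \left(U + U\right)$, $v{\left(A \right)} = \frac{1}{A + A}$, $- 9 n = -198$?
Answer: $1$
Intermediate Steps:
$n = 22$ ($n = \left(- \frac{1}{9}\right) \left(-198\right) = 22$)
$v{\left(A \right)} = \frac{1}{2 A}$
$q{\left(U \right)} = 1$ ($q{\left(U \right)} = \frac{1}{2 U} \left(U + U\right) = \frac{1}{2 U} 2 U = 1$)
$\frac{1}{q{\left(n \right)}} = 1^{-1} = 1$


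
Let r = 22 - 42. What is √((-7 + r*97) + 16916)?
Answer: √14969 ≈ 122.35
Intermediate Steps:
r = -20
√((-7 + r*97) + 16916) = √((-7 - 20*97) + 16916) = √((-7 - 1940) + 16916) = √(-1947 + 16916) = √14969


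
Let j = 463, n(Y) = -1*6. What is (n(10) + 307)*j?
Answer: 139363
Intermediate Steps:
n(Y) = -6
(n(10) + 307)*j = (-6 + 307)*463 = 301*463 = 139363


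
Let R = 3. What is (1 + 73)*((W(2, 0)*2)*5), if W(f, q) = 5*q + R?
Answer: 2220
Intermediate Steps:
W(f, q) = 3 + 5*q (W(f, q) = 5*q + 3 = 3 + 5*q)
(1 + 73)*((W(2, 0)*2)*5) = (1 + 73)*(((3 + 5*0)*2)*5) = 74*(((3 + 0)*2)*5) = 74*((3*2)*5) = 74*(6*5) = 74*30 = 2220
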